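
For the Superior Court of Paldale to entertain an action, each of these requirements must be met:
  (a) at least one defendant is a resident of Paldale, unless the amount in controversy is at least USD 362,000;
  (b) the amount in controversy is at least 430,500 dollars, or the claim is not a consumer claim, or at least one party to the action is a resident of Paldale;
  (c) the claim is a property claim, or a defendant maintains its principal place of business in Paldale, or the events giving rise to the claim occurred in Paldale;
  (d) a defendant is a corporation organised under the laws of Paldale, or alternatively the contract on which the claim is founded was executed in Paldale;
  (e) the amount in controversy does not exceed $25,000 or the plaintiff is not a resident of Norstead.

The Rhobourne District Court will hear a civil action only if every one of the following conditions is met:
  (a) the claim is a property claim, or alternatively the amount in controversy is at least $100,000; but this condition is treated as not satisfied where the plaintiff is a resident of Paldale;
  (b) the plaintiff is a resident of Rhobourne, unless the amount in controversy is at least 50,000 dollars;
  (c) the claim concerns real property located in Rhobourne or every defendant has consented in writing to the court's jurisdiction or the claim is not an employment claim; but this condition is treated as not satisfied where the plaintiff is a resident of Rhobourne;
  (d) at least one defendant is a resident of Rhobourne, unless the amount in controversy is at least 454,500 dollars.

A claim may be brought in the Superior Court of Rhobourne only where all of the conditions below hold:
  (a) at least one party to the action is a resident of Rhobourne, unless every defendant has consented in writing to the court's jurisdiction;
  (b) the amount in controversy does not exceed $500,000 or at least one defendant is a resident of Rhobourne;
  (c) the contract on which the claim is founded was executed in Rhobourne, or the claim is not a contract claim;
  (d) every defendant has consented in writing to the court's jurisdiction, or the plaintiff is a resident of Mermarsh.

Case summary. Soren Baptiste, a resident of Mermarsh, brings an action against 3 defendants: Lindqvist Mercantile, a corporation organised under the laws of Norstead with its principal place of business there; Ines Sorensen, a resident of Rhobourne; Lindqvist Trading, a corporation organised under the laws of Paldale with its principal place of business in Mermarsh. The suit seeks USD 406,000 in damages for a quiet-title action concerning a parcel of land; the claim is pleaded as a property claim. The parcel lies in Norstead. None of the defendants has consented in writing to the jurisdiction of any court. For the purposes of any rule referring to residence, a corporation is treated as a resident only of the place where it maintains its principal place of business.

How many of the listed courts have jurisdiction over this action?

The Superior Court of Paldale:
  (a) No defendant resides in Paldale (they reside in Norstead, Rhobourne, Mermarsh). The proviso rescues it, though: the amount in controversy is $406,000, which meets the USD 362,000 floor. Satisfied.
  (b) The claim is a property claim, not a consumer claim, which satisfies one of the alternatives. Condition met.
  (c) The claim is a property claim, so one alternative holds. Satisfied.
  (d) Lindqvist Trading is organised under the laws of Paldale, so this disjunct is met. Condition met.
  (e) The plaintiff resides in Mermarsh, which is not Norstead, so this disjunct is met. Condition met.
  → The court has jurisdiction.
The Rhobourne District Court:
  (a) The claim is a property claim, so one alternative holds. And the carve-out is inapplicable — the plaintiff resides in Mermarsh, not Paldale. Met.
  (b) The plaintiff resides in Mermarsh, not Rhobourne. The proviso rescues it, though: the amount in controversy is 406,000 dollars, which meets the 50,000 dollars floor. Satisfied.
  (c) The claim is a property claim, not an employment claim, so this disjunct is met. And the carve-out is inapplicable — the plaintiff resides in Mermarsh, not Rhobourne. Condition met.
  (d) Ines Sorensen resides in Rhobourne. Satisfied.
  → Every requirement is satisfied — jurisdiction.
The Superior Court of Rhobourne:
  (a) Ines Sorensen resides in Rhobourne. Satisfied.
  (b) The amount in controversy is USD 406,000, within the 500,000 dollars ceiling, which satisfies one of the alternatives. Condition met.
  (c) The claim is a property claim, not a contract claim, so one alternative holds. Satisfied.
  (d) The plaintiff resides in Mermarsh, so one alternative holds. Condition met.
  → Every requirement is satisfied — jurisdiction.
Courts with jurisdiction: the Superior Court of Paldale, the Rhobourne District Court, the Superior Court of Rhobourne — 3 in total.

3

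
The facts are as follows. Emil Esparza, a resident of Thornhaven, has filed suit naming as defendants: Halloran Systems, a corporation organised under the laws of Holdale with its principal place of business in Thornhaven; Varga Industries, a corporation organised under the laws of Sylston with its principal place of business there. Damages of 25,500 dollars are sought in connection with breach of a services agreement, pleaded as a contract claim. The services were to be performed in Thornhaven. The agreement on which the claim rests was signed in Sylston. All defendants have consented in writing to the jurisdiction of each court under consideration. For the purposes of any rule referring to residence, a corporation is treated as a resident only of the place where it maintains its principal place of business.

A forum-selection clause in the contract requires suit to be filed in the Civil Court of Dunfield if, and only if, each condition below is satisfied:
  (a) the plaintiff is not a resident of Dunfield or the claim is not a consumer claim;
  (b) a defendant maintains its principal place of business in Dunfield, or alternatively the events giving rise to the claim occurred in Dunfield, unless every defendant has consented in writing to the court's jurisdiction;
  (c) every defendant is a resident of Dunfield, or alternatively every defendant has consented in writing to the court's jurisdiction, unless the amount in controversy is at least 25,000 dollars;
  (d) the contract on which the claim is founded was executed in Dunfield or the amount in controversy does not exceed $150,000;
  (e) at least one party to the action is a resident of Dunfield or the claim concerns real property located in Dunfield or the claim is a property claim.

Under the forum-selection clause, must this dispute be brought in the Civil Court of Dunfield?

The Civil Court of Dunfield:
  (a) The plaintiff resides in Thornhaven, which is not Dunfield — that alternative is enough. Satisfied.
  (b) The corporate defendant(s) have their principal place of business in Sylston, Thornhaven, not Dunfield; the operative events occurred in Thornhaven, not Dunfield — no alternative holds. However, every defendant has filed written consent, so the 'unless' proviso supplies this condition. Condition met.
  (c) Every defendant has filed written consent, which satisfies one of the alternatives. Met.
  (d) The amount in controversy is 25,500 dollars, within the USD 150,000 ceiling, so this disjunct is met. Satisfied.
  (e) No party resides in Dunfield; the claim does not concern real property; the claim is a contract claim, not a property claim — none of the alternatives is met. Condition not met.
  → The clause does not apply.

No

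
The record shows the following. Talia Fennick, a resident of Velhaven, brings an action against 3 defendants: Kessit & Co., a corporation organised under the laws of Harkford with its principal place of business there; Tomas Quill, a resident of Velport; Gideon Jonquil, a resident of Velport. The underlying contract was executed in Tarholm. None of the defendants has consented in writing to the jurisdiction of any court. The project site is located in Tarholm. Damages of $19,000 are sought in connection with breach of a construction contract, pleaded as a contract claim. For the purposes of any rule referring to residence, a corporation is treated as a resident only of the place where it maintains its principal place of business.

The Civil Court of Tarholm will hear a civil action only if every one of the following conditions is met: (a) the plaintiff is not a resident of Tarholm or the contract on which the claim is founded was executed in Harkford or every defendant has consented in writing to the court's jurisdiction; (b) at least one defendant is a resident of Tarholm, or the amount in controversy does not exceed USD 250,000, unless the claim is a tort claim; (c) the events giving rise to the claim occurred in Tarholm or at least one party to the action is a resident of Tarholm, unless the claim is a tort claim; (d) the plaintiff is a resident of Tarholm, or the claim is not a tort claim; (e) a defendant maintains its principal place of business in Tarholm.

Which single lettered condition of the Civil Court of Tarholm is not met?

(e)

The Civil Court of Tarholm:
  (a) The plaintiff resides in Velhaven, which is not Tarholm, so one alternative holds. Met.
  (b) The amount in controversy is 19,000 dollars, within the $250,000 ceiling — that alternative is enough. Met.
  (c) The operative events occurred in Tarholm — that alternative is enough. Satisfied.
  (d) The claim is a contract claim, not a tort claim — that alternative is enough. Met.
  (e) The corporate defendant(s) have their principal place of business in Harkford, not Tarholm. Condition not met.
Only condition (e) fails.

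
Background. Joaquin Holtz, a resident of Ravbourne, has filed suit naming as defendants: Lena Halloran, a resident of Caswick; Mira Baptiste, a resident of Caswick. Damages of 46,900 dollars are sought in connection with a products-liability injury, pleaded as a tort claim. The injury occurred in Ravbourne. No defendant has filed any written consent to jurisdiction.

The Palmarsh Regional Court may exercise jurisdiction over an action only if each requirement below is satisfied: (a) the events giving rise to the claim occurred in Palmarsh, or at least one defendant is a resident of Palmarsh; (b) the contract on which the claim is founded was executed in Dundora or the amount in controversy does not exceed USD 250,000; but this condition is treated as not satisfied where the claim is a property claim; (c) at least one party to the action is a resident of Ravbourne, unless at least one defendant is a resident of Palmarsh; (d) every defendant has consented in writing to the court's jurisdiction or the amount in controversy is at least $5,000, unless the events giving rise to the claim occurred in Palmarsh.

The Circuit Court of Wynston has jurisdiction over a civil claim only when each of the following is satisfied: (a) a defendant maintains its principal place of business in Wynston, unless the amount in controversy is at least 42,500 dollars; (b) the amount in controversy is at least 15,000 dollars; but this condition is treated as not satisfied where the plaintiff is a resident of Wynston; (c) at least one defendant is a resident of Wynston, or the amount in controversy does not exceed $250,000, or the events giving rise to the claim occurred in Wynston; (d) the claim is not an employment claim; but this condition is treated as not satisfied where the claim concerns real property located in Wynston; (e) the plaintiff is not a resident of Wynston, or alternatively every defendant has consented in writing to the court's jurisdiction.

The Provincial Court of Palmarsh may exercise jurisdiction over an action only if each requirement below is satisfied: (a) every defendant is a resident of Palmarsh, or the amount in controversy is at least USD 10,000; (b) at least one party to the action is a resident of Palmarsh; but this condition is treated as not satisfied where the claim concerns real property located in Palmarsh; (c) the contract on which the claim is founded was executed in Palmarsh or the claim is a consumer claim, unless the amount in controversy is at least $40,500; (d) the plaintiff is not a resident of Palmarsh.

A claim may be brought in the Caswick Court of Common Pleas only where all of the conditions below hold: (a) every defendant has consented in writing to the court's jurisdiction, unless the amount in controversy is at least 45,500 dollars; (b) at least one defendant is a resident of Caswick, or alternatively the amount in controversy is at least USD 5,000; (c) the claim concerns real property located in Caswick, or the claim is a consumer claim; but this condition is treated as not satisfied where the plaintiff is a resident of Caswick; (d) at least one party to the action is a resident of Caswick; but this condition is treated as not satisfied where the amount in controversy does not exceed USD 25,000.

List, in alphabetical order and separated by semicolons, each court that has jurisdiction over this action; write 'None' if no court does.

The Palmarsh Regional Court:
  (a) The operative events occurred in Ravbourne, not Palmarsh; no defendant resides in Palmarsh (they reside in Caswick, Caswick) — every alternative fails. Not met.
  (b) The amount in controversy is 46,900 dollars, within the $250,000 ceiling — that alternative is enough. The carve-out does not apply: the claim is a tort claim, not a property claim. Met.
  (c) Joaquin Holtz resides in Ravbourne. Met.
  (d) The amount in controversy is 46,900 dollars, which meets the $5,000 floor, which satisfies one of the alternatives. Satisfied.
  → Not every requirement is met — no jurisdiction.
The Circuit Court of Wynston:
  (a) No defendant is a corporation. The proviso rescues it, though: the amount in controversy is USD 46,900, which meets the USD 42,500 floor. Met.
  (b) The amount in controversy is $46,900, which meets the $15,000 floor. The carve-out does not apply: the plaintiff resides in Ravbourne, not Wynston. Condition met.
  (c) The amount in controversy is USD 46,900, within the $250,000 ceiling — that alternative is enough. Satisfied.
  (d) The claim is a tort claim, not an employment claim. And the carve-out is inapplicable — the claim does not concern real property. Satisfied.
  (e) The plaintiff resides in Ravbourne, which is not Wynston, so this disjunct is met. Satisfied.
  → All conditions met; jurisdiction exists.
The Provincial Court of Palmarsh:
  (a) The amount in controversy is $46,900, which meets the USD 10,000 floor — that alternative is enough. Condition met.
  (b) No party resides in Palmarsh. Not met.
  (c) No contract (and hence no place of execution) is alleged; the claim is a tort claim, not a consumer claim — no alternative holds. The proviso rescues it, though: the amount in controversy is $46,900, which meets the USD 40,500 floor. Satisfied.
  (d) The plaintiff resides in Ravbourne, which is not Palmarsh. Condition met.
  → The court lacks jurisdiction.
The Caswick Court of Common Pleas:
  (a) No such written consent has been filed. But the amount in controversy is $46,900, which meets the USD 45,500 floor, and the 'unless' clause therefore excuses the requirement. Satisfied.
  (b) Lena Halloran resides in Caswick — that alternative is enough. Condition met.
  (c) The claim does not concern real property; the claim is a tort claim, not a consumer claim — none of the alternatives is met. Condition not met.
  (d) Lena Halloran resides in Caswick. The carve-out does not apply: the amount in controversy is USD 46,900, above the 25,000 dollars ceiling. Condition met.
  → The court lacks jurisdiction.

the Circuit Court of Wynston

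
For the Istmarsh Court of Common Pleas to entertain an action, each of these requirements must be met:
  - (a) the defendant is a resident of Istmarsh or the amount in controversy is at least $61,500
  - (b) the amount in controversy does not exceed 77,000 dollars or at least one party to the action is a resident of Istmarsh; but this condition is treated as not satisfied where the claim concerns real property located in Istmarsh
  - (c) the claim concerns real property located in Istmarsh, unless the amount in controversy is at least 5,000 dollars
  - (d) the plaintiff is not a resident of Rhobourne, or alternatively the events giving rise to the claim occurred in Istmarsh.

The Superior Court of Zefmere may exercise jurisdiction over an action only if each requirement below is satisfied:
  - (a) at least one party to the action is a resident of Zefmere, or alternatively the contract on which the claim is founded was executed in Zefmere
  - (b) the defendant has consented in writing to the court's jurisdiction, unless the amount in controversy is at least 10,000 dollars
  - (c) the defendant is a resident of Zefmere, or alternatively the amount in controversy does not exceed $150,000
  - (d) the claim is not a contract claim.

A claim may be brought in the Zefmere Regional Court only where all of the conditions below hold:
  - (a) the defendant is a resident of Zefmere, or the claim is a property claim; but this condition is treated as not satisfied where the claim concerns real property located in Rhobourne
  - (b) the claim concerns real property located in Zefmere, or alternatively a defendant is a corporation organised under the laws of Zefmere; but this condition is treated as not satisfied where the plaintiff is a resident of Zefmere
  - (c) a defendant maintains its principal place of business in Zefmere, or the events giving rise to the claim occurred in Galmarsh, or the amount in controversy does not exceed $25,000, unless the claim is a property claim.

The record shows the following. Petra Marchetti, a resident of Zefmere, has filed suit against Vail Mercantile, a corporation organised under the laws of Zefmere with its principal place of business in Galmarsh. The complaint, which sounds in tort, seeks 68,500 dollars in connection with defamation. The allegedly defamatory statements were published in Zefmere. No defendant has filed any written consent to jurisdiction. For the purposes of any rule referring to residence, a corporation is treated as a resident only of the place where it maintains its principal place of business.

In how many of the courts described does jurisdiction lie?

2

The Istmarsh Court of Common Pleas:
  (a) The amount in controversy is USD 68,500, which meets the USD 61,500 floor, so this disjunct is met. Condition met.
  (b) The amount in controversy is USD 68,500, within the 77,000 dollars ceiling, which satisfies one of the alternatives. The exception is not triggered, since the claim does not concern real property. Condition met.
  (c) The claim does not concern real property. But the amount in controversy is USD 68,500, which meets the 5,000 dollars floor, and the 'unless' clause therefore excuses the requirement. Satisfied.
  (d) The plaintiff resides in Zefmere, which is not Rhobourne, so one alternative holds. Satisfied.
  → All conditions met; jurisdiction exists.
The Superior Court of Zefmere:
  (a) Petra Marchetti resides in Zefmere, so this disjunct is met. Satisfied.
  (b) No such written consent has been filed. The proviso rescues it, though: the amount in controversy is USD 68,500, which meets the USD 10,000 floor. Condition met.
  (c) The amount in controversy is USD 68,500, within the USD 150,000 ceiling, so this disjunct is met. Met.
  (d) The claim is a tort claim, not a contract claim. Condition met.
  → All conditions met; jurisdiction exists.
The Zefmere Regional Court:
  (a) The defendant resides in Galmarsh, not Zefmere; the claim is a tort claim, not a property claim — none of the alternatives is met. Fails.
  (b) Vail Mercantile is organised under the laws of Zefmere, so one alternative holds. However, the plaintiff resides in Zefmere, which falls within the stated exception and so defeats the condition. Not met.
  (c) The corporate defendant(s) have their principal place of business in Galmarsh, not Zefmere; the operative events occurred in Zefmere, not Galmarsh; the amount in controversy is USD 68,500, above the USD 25,000 ceiling — no alternative holds. Nor does the 'unless' clause help: the claim is a tort claim, not a property claim. Fails.
  → The court lacks jurisdiction.
Courts with jurisdiction: the Istmarsh Court of Common Pleas, the Superior Court of Zefmere — 2 in total.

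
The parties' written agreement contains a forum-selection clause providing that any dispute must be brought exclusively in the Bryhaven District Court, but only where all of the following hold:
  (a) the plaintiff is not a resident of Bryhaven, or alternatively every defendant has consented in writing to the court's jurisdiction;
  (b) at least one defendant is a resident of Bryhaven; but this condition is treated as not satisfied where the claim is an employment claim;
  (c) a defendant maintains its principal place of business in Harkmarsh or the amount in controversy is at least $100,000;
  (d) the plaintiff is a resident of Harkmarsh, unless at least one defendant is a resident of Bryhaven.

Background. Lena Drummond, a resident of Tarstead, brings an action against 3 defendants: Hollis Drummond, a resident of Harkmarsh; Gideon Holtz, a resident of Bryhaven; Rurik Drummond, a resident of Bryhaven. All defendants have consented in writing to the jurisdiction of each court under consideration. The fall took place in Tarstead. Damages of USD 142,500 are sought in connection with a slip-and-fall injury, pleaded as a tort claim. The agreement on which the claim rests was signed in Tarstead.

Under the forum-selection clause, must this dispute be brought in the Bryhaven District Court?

Yes

The Bryhaven District Court:
  (a) The plaintiff resides in Tarstead, which is not Bryhaven — that alternative is enough. Satisfied.
  (b) Gideon Holtz resides in Bryhaven. The exception is not triggered, since the claim is a tort claim, not an employment claim. Satisfied.
  (c) The amount in controversy is USD 142,500, which meets the $100,000 floor — that alternative is enough. Satisfied.
  (d) The plaintiff resides in Tarstead, not Harkmarsh. But Gideon Holtz resides in Bryhaven, and the 'unless' clause therefore excuses the requirement. Satisfied.
  → Forum clause is triggered.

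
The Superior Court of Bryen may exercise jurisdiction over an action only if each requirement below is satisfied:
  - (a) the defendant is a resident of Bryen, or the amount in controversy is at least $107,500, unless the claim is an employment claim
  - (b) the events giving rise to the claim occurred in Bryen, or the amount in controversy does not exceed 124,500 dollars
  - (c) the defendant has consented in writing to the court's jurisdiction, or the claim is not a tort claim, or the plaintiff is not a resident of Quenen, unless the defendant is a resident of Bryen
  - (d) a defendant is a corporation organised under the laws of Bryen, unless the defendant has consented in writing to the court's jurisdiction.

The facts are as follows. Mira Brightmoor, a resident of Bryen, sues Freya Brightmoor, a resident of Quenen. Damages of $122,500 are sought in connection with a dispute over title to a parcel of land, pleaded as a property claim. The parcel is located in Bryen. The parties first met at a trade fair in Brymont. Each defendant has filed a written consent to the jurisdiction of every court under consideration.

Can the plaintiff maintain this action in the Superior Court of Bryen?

The Superior Court of Bryen:
  (a) The amount in controversy is 122,500 dollars, which meets the 107,500 dollars floor — that alternative is enough. Condition met.
  (b) The operative events occurred in Bryen, so one alternative holds. Met.
  (c) Every defendant has filed written consent, so one alternative holds. Satisfied.
  (d) No defendant is a corporation. The proviso rescues it, though: every defendant has filed written consent. Satisfied.
  → Jurisdiction lies.

Yes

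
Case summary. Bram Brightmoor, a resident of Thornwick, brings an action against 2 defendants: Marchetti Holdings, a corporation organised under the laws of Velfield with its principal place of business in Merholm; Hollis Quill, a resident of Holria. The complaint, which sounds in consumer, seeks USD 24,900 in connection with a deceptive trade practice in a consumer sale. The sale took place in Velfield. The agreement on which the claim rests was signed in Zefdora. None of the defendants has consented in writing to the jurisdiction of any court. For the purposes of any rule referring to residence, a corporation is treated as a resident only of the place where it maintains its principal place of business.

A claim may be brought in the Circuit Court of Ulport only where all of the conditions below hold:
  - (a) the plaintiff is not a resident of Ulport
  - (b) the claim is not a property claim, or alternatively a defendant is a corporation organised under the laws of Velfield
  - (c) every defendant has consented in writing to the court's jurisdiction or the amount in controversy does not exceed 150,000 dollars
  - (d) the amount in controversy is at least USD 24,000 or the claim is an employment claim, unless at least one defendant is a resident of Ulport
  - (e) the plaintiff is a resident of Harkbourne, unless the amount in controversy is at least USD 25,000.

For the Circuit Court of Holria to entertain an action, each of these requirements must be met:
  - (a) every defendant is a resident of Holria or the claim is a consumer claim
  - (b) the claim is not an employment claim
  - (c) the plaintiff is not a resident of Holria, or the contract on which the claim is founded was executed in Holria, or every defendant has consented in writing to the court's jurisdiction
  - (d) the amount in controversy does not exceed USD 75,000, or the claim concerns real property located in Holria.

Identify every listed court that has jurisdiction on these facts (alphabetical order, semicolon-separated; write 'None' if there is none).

The Circuit Court of Ulport:
  (a) The plaintiff resides in Thornwick, which is not Ulport. Satisfied.
  (b) The claim is a consumer claim, not a property claim — that alternative is enough. Satisfied.
  (c) The amount in controversy is USD 24,900, within the $150,000 ceiling, so this disjunct is met. Condition met.
  (d) The amount in controversy is USD 24,900, which meets the 24,000 dollars floor, so this disjunct is met. Satisfied.
  (e) The plaintiff resides in Thornwick, not Harkbourne. Nor does the 'unless' clause help: the amount in controversy is USD 24,900, below the $25,000 floor. Not met.
  → Not every requirement is met — no jurisdiction.
The Circuit Court of Holria:
  (a) The claim is a consumer claim, so one alternative holds. Satisfied.
  (b) The claim is a consumer claim, not an employment claim. Condition met.
  (c) The plaintiff resides in Thornwick, which is not Holria, so this disjunct is met. Condition met.
  (d) The amount in controversy is 24,900 dollars, within the 75,000 dollars ceiling, which satisfies one of the alternatives. Condition met.
  → Jurisdiction lies.

the Circuit Court of Holria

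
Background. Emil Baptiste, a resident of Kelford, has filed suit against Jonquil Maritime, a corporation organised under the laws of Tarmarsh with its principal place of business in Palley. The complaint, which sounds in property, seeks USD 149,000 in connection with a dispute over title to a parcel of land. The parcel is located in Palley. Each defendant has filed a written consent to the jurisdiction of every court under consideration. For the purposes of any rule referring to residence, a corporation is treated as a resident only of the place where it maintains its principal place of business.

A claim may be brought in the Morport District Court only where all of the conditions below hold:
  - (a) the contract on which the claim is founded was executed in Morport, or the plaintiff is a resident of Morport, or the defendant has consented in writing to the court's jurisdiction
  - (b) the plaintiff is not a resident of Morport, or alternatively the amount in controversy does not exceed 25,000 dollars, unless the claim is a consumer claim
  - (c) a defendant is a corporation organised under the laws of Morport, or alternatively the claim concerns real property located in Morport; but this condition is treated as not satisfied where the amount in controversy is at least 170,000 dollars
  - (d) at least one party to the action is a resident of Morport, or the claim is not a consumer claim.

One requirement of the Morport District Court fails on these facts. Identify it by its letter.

The Morport District Court:
  (a) Every defendant has filed written consent, so one alternative holds. Condition met.
  (b) The plaintiff resides in Kelford, which is not Morport, so this disjunct is met. Satisfied.
  (c) The corporate defendant(s) are organised in Tarmarsh, not Morport; the property lies in Palley, not Morport — none of the alternatives is met. Fails.
  (d) The claim is a property claim, not a consumer claim — that alternative is enough. Satisfied.
Only condition (c) fails.

(c)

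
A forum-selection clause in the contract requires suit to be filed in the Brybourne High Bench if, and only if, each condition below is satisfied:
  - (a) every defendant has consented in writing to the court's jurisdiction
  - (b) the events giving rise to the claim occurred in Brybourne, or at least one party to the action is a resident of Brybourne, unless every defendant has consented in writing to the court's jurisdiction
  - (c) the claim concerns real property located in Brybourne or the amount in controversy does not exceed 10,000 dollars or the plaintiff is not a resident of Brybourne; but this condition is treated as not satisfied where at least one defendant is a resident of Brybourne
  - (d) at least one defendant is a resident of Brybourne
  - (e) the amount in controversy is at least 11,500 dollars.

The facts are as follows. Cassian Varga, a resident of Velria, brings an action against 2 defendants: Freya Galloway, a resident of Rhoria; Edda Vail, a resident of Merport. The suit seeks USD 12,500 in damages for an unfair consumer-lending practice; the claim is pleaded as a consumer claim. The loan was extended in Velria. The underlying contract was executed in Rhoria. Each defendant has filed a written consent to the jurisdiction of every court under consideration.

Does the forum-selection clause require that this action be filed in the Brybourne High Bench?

The Brybourne High Bench:
  (a) Every defendant has filed written consent. Satisfied.
  (b) The operative events occurred in Velria, not Brybourne; no party resides in Brybourne — every alternative fails. However, every defendant has filed written consent, so the 'unless' proviso supplies this condition. Condition met.
  (c) The plaintiff resides in Velria, which is not Brybourne, so one alternative holds. The exception is not triggered, since no defendant resides in Brybourne (they reside in Rhoria, Merport). Condition met.
  (d) No defendant resides in Brybourne (they reside in Rhoria, Merport). Condition not met.
  (e) The amount in controversy is USD 12,500, which meets the 11,500 dollars floor. Satisfied.
  → Forum clause is not triggered.

No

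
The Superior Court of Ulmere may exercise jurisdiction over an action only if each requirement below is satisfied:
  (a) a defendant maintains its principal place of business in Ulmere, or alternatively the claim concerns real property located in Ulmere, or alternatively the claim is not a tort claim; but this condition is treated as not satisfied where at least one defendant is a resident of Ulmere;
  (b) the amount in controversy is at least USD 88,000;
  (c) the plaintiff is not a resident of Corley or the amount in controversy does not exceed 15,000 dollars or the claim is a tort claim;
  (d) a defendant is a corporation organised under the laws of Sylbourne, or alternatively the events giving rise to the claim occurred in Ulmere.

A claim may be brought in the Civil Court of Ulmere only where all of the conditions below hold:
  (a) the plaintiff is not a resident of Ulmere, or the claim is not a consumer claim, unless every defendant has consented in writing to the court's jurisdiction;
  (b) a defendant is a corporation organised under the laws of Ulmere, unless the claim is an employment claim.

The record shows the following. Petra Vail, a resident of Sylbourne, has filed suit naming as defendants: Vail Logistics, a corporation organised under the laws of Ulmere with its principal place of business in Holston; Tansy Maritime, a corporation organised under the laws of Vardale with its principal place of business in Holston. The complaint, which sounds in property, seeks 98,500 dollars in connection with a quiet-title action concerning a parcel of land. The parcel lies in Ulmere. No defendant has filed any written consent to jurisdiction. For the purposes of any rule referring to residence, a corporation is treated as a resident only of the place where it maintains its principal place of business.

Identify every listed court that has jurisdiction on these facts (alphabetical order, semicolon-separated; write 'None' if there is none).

the Civil Court of Ulmere; the Superior Court of Ulmere

The Superior Court of Ulmere:
  (a) The property lies in Ulmere, so one alternative holds. The carve-out does not apply: no defendant resides in Ulmere (they reside in Holston, Holston). Condition met.
  (b) The amount in controversy is 98,500 dollars, which meets the USD 88,000 floor. Satisfied.
  (c) The plaintiff resides in Sylbourne, which is not Corley, so one alternative holds. Satisfied.
  (d) The operative events occurred in Ulmere, so this disjunct is met. Met.
  → Jurisdiction lies.
The Civil Court of Ulmere:
  (a) The plaintiff resides in Sylbourne, which is not Ulmere, so this disjunct is met. Condition met.
  (b) Vail Logistics is organised under the laws of Ulmere. Condition met.
  → Every requirement is satisfied — jurisdiction.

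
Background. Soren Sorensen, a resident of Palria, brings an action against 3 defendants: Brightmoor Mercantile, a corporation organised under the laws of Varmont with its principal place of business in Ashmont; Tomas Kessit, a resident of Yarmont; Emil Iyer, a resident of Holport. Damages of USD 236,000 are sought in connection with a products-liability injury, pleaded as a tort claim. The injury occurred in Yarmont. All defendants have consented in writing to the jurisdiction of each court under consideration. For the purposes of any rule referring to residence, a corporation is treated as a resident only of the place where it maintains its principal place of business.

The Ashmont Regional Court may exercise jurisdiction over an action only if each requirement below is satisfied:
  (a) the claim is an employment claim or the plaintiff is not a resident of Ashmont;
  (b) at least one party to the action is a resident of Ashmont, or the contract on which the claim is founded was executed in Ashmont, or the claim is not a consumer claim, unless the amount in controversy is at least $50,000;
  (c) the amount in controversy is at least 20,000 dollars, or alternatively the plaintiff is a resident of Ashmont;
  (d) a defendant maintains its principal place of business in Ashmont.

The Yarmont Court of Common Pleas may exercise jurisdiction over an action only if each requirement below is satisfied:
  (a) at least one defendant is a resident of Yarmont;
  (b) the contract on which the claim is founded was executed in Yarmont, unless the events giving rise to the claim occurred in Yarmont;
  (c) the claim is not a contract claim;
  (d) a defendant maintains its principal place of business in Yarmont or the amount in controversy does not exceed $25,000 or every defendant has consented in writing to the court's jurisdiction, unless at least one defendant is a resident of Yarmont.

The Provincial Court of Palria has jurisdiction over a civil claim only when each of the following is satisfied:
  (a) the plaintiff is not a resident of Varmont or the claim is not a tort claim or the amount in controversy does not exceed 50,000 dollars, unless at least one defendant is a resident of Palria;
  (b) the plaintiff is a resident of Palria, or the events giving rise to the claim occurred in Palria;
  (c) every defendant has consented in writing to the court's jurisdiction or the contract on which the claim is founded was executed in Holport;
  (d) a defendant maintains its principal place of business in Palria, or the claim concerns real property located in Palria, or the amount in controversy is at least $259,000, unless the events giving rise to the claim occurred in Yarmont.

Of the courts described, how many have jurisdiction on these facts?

The Ashmont Regional Court:
  (a) The plaintiff resides in Palria, which is not Ashmont, so one alternative holds. Condition met.
  (b) Brightmoor Mercantile resides in Ashmont — that alternative is enough. Condition met.
  (c) The amount in controversy is 236,000 dollars, which meets the $20,000 floor, so this disjunct is met. Met.
  (d) Brightmoor Mercantile has its principal place of business in Ashmont. Met.
  → The court has jurisdiction.
The Yarmont Court of Common Pleas:
  (a) Tomas Kessit resides in Yarmont. Satisfied.
  (b) No contract (and hence no place of execution) is alleged. However, the operative events occurred in Yarmont, so the 'unless' proviso supplies this condition. Condition met.
  (c) The claim is a tort claim, not a contract claim. Condition met.
  (d) Every defendant has filed written consent, so this disjunct is met. Met.
  → Every requirement is satisfied — jurisdiction.
The Provincial Court of Palria:
  (a) The plaintiff resides in Palria, which is not Varmont, so one alternative holds. Met.
  (b) The plaintiff resides in Palria — that alternative is enough. Met.
  (c) Every defendant has filed written consent — that alternative is enough. Met.
  (d) The corporate defendant(s) have their principal place of business in Ashmont, not Palria; the claim does not concern real property; the amount in controversy is USD 236,000, below the USD 259,000 floor — no alternative holds. However, the operative events occurred in Yarmont, so the 'unless' proviso supplies this condition. Condition met.
  → Every requirement is satisfied — jurisdiction.
Courts with jurisdiction: the Ashmont Regional Court, the Yarmont Court of Common Pleas, the Provincial Court of Palria — 3 in total.

3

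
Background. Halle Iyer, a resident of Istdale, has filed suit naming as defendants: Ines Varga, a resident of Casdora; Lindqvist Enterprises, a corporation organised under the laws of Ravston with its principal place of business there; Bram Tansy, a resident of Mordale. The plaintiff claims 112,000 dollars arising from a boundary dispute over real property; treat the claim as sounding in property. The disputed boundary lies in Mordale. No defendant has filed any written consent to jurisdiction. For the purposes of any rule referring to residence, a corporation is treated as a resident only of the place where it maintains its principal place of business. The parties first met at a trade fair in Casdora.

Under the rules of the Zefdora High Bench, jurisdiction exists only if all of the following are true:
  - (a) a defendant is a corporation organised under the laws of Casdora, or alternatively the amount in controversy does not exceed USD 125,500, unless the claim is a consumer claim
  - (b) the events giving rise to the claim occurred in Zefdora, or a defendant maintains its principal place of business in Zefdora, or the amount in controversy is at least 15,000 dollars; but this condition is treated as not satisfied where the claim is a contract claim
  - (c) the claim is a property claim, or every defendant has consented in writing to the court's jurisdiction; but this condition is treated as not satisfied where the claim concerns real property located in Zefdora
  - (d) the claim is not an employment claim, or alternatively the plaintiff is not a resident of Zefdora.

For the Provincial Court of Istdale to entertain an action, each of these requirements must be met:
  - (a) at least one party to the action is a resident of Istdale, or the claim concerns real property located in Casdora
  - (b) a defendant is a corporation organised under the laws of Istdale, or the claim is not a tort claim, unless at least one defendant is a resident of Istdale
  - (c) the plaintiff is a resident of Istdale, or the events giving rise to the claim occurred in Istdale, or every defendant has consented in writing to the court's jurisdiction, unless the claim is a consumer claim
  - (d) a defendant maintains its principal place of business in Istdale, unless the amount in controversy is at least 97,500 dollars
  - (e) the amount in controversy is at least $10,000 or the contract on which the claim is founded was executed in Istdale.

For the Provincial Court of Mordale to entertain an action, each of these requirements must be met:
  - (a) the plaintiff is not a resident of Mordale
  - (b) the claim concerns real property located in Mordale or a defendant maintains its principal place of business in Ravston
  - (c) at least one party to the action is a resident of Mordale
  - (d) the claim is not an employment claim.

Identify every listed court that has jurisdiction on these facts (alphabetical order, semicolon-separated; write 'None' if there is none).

the Provincial Court of Istdale; the Provincial Court of Mordale; the Zefdora High Bench

The Zefdora High Bench:
  (a) The amount in controversy is USD 112,000, within the $125,500 ceiling — that alternative is enough. Satisfied.
  (b) The amount in controversy is 112,000 dollars, which meets the USD 15,000 floor, which satisfies one of the alternatives. The exception is not triggered, since the claim is a property claim, not a contract claim. Satisfied.
  (c) The claim is a property claim — that alternative is enough. And the carve-out is inapplicable — the property lies in Mordale, not Zefdora. Met.
  (d) The claim is a property claim, not an employment claim, so this disjunct is met. Met.
  → Jurisdiction lies.
The Provincial Court of Istdale:
  (a) Halle Iyer resides in Istdale, so this disjunct is met. Satisfied.
  (b) The claim is a property claim, not a tort claim, so this disjunct is met. Met.
  (c) The plaintiff resides in Istdale — that alternative is enough. Condition met.
  (d) The corporate defendant(s) have their principal place of business in Ravston, not Istdale. The proviso rescues it, though: the amount in controversy is 112,000 dollars, which meets the $97,500 floor. Satisfied.
  (e) The amount in controversy is USD 112,000, which meets the 10,000 dollars floor, so this disjunct is met. Condition met.
  → Jurisdiction lies.
The Provincial Court of Mordale:
  (a) The plaintiff resides in Istdale, which is not Mordale. Satisfied.
  (b) The property lies in Mordale, so this disjunct is met. Satisfied.
  (c) Bram Tansy resides in Mordale. Satisfied.
  (d) The claim is a property claim, not an employment claim. Met.
  → The court has jurisdiction.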